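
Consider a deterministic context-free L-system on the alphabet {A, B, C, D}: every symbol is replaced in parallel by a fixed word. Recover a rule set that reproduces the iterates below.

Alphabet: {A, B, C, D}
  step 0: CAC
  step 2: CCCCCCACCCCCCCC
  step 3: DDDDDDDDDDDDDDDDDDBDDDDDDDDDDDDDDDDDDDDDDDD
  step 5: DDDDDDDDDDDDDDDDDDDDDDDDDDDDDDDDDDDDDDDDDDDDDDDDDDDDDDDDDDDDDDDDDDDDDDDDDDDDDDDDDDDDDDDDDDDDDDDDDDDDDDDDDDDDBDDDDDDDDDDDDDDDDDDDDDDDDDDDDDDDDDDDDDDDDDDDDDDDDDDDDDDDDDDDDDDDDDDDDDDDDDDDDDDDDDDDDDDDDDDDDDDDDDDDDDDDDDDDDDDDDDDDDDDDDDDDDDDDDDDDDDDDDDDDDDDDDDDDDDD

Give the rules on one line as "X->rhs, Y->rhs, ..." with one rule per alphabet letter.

  step 2 ⇒ step 3: CCCCCCACCCCCCCC ⇒ DDD·DDD·DDD·DDD·DDD·DDD·B·DDD·DDD·DDD·DDD·DDD·DDD·DDD·DDD
    A ↦ B
    C ↦ DDD
    B ↦ ACC  (constrained at step 3)
    D ↦ CC  (constrained at step 3)

A->B, B->ACC, C->DDD, D->CC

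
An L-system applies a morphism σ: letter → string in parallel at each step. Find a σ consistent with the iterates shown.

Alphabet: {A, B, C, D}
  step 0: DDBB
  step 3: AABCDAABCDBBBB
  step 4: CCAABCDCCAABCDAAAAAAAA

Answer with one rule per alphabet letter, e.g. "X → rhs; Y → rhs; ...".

A->C, B->AA, C->B, D->CD

  step 3 ⇒ step 4: AABCDAABCDBBBB ⇒ C·C·AA·B·CD·C·C·AA·B·CD·AA·AA·AA·AA
    A ↦ C
    B ↦ AA
    C ↦ B
    D ↦ CD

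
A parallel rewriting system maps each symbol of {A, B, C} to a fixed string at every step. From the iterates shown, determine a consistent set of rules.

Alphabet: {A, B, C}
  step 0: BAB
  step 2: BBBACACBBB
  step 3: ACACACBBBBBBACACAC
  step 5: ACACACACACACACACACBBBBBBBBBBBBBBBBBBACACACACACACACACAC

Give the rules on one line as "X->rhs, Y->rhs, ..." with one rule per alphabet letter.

  step 2 ⇒ step 3: BBBACACBBB ⇒ AC·AC·AC·BB·B·BB·B·AC·AC·AC
    A ↦ BB
    B ↦ AC
    C ↦ B

A->BB, B->AC, C->B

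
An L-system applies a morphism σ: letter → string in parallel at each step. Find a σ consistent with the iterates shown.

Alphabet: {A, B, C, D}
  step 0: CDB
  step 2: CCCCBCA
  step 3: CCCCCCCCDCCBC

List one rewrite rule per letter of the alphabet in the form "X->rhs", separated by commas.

A->BC, B->D, C->CC, D->A

  step 2 ⇒ step 3: CCCCBCA ⇒ CC·CC·CC·CC·D·CC·BC
    A ↦ BC
    B ↦ D
    C ↦ CC
    D ↦ A  (constrained at step 0)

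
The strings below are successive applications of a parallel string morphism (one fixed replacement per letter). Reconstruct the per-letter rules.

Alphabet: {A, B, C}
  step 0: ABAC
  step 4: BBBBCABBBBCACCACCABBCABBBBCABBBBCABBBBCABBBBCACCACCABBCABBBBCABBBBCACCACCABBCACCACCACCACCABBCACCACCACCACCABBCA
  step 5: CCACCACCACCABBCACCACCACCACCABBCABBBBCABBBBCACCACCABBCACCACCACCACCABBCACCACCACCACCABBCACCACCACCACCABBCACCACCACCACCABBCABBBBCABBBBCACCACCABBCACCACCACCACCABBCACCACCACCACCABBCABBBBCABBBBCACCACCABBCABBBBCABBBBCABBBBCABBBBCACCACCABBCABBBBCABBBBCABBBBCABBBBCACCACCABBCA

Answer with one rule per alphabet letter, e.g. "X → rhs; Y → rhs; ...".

A->CA, B->CCA, C->BB

  step 4 ⇒ step 5: BBBBCABBBBCACCACCABBCABBBBCABBBBCABBBBCABBBBCACCACCABBCABBBBCABBBBCACCACCABBCACCACCACCACCABBCACCACCACCACCABBCA ⇒ CCA·CCA·CCA·CCA·BB·CA·CCA·CCA·CCA·CCA·BB·CA·BB·BB·CA·BB·BB·CA·CCA·CCA·BB·CA·CCA·CCA·CCA·CCA·BB·CA·CCA·CCA·CCA·CCA·BB·CA·CCA·CCA·CCA·CCA·BB·CA·CCA·CCA·CCA·CCA·BB·CA·BB·BB·CA·BB·BB·CA·CCA·CCA·BB·CA·CCA·CCA·CCA·CCA·BB·CA·CCA·CCA·CCA·CCA·BB·CA·BB·BB·CA·BB·BB·CA·CCA·CCA·BB·CA·BB·BB·CA·BB·BB·CA·BB·BB·CA·BB·BB·CA·CCA·CCA·BB·CA·BB·BB·CA·BB·BB·CA·BB·BB·CA·BB·BB·CA·CCA·CCA·BB·CA
    A ↦ CA
    B ↦ CCA
    C ↦ BB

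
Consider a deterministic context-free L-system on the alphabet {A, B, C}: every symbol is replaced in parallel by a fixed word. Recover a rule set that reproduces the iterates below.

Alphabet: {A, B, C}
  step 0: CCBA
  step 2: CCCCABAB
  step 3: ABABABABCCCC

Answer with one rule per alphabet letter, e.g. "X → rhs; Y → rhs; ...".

  step 2 ⇒ step 3: CCCCABAB ⇒ AB·AB·AB·AB·C·C·C·C
    A ↦ C
    B ↦ C
    C ↦ AB

A->C, B->C, C->AB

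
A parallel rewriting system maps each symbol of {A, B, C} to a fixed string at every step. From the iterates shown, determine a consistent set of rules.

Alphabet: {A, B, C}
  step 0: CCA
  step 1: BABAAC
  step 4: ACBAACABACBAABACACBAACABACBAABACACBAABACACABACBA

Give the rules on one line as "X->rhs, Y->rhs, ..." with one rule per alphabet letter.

A->AC, B->AB, C->BA

  step 0 ⇒ step 1: CCA ⇒ BA·BA·AC
    A ↦ AC
    C ↦ BA
    B ↦ AB  (constrained at step 1)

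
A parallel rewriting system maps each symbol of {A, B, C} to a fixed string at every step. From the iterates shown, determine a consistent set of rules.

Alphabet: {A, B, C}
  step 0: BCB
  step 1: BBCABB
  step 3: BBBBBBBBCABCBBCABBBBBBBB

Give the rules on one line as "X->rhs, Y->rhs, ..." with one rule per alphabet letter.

  step 0 ⇒ step 1: BCB ⇒ BB·CA·BB
    B ↦ BB
    C ↦ CA
    A ↦ BC  (constrained at step 1)

A->BC, B->BB, C->CA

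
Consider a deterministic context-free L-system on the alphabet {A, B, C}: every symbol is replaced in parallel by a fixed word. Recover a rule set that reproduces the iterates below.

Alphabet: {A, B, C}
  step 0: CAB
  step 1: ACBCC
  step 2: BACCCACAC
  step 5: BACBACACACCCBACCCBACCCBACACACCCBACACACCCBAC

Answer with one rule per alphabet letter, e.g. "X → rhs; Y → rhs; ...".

  step 1 ⇒ step 2: ACBCC ⇒ B·AC·CC·AC·AC
    A ↦ B
    B ↦ CC
    C ↦ AC

A->B, B->CC, C->AC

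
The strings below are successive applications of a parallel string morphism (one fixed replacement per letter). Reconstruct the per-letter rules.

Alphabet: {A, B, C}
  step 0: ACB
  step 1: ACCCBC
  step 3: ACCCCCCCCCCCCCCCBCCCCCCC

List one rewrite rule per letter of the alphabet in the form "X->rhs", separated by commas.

  step 0 ⇒ step 1: ACB ⇒ AC·CC·BC
    A ↦ AC
    B ↦ BC
    C ↦ CC

A->AC, B->BC, C->CC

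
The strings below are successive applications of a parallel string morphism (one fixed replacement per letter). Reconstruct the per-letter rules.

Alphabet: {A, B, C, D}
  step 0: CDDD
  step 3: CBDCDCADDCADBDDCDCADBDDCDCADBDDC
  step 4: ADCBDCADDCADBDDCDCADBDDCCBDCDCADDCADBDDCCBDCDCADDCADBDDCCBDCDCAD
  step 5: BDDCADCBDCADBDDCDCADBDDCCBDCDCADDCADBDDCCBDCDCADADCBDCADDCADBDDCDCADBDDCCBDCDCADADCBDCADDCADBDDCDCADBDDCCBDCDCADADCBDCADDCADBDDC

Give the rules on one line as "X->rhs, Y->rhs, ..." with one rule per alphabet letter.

  step 4 ⇒ step 5: ADCBDCADDCADBDDCDCADBDDCCBDCDCADDCADBDDCCBDCDCADDCADBDDCCBDCDCAD ⇒ BD·DC·AD·CB·DC·AD·BD·DC·DC·AD·BD·DC·CB·DC·DC·AD·DC·AD·BD·DC·CB·DC·DC·AD·AD·CB·DC·AD·DC·AD·BD·DC·DC·AD·BD·DC·CB·DC·DC·AD·AD·CB·DC·AD·DC·AD·BD·DC·DC·AD·BD·DC·CB·DC·DC·AD·AD·CB·DC·AD·DC·AD·BD·DC
    A ↦ BD
    B ↦ CB
    C ↦ AD
    D ↦ DC

A->BD, B->CB, C->AD, D->DC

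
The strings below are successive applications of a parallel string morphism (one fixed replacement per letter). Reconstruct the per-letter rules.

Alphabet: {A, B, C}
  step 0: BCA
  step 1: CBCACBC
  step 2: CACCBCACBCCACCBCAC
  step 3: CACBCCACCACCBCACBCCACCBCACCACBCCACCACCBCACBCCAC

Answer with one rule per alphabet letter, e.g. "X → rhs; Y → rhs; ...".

  step 2 ⇒ step 3: CACCBCACBCCACCBCAC ⇒ CAC·BC·CAC·CAC·CB·CAC·BC·CAC·CB·CAC·CAC·BC·CAC·CAC·CB·CAC·BC·CAC
    A ↦ BC
    B ↦ CB
    C ↦ CAC

A->BC, B->CB, C->CAC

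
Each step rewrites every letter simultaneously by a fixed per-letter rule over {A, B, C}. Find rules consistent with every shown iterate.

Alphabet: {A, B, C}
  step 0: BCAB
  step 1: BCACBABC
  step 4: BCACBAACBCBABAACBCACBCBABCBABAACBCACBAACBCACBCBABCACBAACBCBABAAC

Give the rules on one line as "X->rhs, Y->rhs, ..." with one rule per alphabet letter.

A->BA, B->BC, C->AC

  step 0 ⇒ step 1: BCAB ⇒ BC·AC·BA·BC
    A ↦ BA
    B ↦ BC
    C ↦ AC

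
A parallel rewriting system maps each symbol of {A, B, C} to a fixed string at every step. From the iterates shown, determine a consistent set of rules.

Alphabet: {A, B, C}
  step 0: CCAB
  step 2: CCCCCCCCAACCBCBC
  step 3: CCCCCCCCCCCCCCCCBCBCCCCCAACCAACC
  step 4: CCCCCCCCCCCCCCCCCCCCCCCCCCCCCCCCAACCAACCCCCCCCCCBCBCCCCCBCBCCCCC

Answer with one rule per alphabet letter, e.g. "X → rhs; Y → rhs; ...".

A->BC, B->AA, C->CC

  step 3 ⇒ step 4: CCCCCCCCCCCCCCCCBCBCCCCCAACCAACC ⇒ CC·CC·CC·CC·CC·CC·CC·CC·CC·CC·CC·CC·CC·CC·CC·CC·AA·CC·AA·CC·CC·CC·CC·CC·BC·BC·CC·CC·BC·BC·CC·CC
    A ↦ BC
    B ↦ AA
    C ↦ CC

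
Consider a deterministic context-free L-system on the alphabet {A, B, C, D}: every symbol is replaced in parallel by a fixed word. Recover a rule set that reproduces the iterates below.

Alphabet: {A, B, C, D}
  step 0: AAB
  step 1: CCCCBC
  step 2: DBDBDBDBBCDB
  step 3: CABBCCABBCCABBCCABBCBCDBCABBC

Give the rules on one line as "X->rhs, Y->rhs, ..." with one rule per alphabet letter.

  step 2 ⇒ step 3: DBDBDBDBBCDB ⇒ CAB·BC·CAB·BC·CAB·BC·CAB·BC·BC·DB·CAB·BC
    B ↦ BC
    C ↦ DB
    D ↦ CAB
  step 0 ⇒ step 1: AAB ⇒ CC·CC·BC
    A ↦ CC

A->CC, B->BC, C->DB, D->CAB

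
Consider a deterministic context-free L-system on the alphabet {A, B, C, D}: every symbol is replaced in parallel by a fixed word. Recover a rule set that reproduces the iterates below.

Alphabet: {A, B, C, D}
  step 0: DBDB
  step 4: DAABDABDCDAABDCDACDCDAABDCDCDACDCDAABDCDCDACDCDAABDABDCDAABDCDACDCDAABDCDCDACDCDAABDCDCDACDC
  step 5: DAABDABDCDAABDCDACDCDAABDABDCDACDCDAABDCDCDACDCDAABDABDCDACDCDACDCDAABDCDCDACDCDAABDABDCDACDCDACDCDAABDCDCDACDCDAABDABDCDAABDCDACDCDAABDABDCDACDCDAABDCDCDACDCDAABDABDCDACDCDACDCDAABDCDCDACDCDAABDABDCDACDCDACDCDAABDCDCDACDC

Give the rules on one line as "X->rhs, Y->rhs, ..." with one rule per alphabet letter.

  step 4 ⇒ step 5: DAABDABDCDAABDCDACDCDAABDCDCDACDCDAABDCDCDACDCDAABDABDCDAABDCDACDCDAABDCDCDACDCDAABDCDCDACDC ⇒ DA·ABD·ABD·C·DA·ABD·C·DA·CDC·DA·ABD·ABD·C·DA·CDC·DA·ABD·CDC·DA·CDC·DA·ABD·ABD·C·DA·CDC·DA·CDC·DA·ABD·CDC·DA·CDC·DA·ABD·ABD·C·DA·CDC·DA·CDC·DA·ABD·CDC·DA·CDC·DA·ABD·ABD·C·DA·ABD·C·DA·CDC·DA·ABD·ABD·C·DA·CDC·DA·ABD·CDC·DA·CDC·DA·ABD·ABD·C·DA·CDC·DA·CDC·DA·ABD·CDC·DA·CDC·DA·ABD·ABD·C·DA·CDC·DA·CDC·DA·ABD·CDC·DA·CDC
    A ↦ ABD
    B ↦ C
    C ↦ CDC
    D ↦ DA

A->ABD, B->C, C->CDC, D->DA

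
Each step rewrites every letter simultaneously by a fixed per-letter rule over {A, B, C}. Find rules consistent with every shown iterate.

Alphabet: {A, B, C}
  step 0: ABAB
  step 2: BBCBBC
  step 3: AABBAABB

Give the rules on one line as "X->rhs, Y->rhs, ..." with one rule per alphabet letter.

A->C, B->A, C->BB

  step 2 ⇒ step 3: BBCBBC ⇒ A·A·BB·A·A·BB
    B ↦ A
    C ↦ BB
    A ↦ C  (constrained at step 0)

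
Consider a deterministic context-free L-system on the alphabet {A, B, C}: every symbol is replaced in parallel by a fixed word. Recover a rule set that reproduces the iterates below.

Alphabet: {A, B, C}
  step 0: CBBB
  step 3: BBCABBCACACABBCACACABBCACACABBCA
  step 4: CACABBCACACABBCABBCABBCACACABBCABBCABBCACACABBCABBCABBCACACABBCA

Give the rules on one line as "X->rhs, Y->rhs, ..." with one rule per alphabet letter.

  step 3 ⇒ step 4: BBCABBCACACABBCACACABBCACACABBCA ⇒ CA·CA·BB·CA·CA·CA·BB·CA·BB·CA·BB·CA·CA·CA·BB·CA·BB·CA·BB·CA·CA·CA·BB·CA·BB·CA·BB·CA·CA·CA·BB·CA
    A ↦ CA
    B ↦ CA
    C ↦ BB

A->CA, B->CA, C->BB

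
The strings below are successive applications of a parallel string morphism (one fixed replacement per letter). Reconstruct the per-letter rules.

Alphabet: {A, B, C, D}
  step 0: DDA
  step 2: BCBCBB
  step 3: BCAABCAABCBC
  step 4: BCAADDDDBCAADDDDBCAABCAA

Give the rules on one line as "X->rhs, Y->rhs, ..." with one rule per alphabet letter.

A->DD, B->BC, C->AA, D->B

  step 3 ⇒ step 4: BCAABCAABCBC ⇒ BC·AA·DD·DD·BC·AA·DD·DD·BC·AA·BC·AA
    A ↦ DD
    B ↦ BC
    C ↦ AA
    D ↦ B  (constrained at step 0)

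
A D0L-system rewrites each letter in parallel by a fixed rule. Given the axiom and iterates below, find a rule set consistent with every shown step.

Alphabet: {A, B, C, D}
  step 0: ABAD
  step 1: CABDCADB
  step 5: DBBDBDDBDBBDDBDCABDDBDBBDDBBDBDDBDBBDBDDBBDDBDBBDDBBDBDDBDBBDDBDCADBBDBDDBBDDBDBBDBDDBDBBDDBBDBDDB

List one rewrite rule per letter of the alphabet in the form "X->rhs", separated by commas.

  step 0 ⇒ step 1: ABAD ⇒ CA·BD·CA·DB
    A ↦ CA
    B ↦ BD
    D ↦ DB
    C ↦ D  (constrained at step 1)

A->CA, B->BD, C->D, D->DB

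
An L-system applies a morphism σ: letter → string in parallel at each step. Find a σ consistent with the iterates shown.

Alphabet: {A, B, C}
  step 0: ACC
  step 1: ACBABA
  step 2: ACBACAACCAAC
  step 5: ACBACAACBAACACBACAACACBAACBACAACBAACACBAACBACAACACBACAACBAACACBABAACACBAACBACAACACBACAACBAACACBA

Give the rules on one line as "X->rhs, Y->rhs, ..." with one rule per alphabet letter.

  step 1 ⇒ step 2: ACBABA ⇒ AC·BA·CA·AC·CA·AC
    A ↦ AC
    B ↦ CA
    C ↦ BA

A->AC, B->CA, C->BA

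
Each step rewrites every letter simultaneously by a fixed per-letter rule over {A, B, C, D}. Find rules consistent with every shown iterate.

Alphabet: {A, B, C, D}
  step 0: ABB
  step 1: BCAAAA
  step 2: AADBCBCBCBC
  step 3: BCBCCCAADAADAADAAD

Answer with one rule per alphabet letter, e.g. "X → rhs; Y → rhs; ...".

A->BC, B->AA, C->D, D->CC

  step 2 ⇒ step 3: AADBCBCBCBC ⇒ BC·BC·CC·AA·D·AA·D·AA·D·AA·D
    A ↦ BC
    B ↦ AA
    C ↦ D
    D ↦ CC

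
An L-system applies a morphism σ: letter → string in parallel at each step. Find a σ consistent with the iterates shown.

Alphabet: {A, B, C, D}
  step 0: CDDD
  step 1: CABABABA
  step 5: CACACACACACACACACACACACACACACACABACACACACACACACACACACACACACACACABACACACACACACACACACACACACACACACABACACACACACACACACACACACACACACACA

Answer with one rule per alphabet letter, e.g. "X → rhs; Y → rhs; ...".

A->CA, B->DC, C->CA, D->BA

  step 0 ⇒ step 1: CDDD ⇒ CA·BA·BA·BA
    C ↦ CA
    D ↦ BA
    A ↦ CA  (constrained at step 1)
    B ↦ DC  (constrained at step 1)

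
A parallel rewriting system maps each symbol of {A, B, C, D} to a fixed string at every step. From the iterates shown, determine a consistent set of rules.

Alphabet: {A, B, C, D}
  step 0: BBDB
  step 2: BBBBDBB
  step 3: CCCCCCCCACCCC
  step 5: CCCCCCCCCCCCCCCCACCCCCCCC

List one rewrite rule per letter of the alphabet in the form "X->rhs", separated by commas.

  step 2 ⇒ step 3: BBBBDBB ⇒ CC·CC·CC·CC·A·CC·CC
    B ↦ CC
    D ↦ A
    A ↦ D  (constrained at step 3)
    C ↦ B  (constrained at step 3)

A->D, B->CC, C->B, D->A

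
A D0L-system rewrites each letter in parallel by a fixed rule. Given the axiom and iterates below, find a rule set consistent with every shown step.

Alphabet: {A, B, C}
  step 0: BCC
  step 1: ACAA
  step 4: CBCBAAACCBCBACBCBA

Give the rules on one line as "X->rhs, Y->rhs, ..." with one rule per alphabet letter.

A->CB, B->AC, C->A

  step 0 ⇒ step 1: BCC ⇒ AC·A·A
    B ↦ AC
    C ↦ A
    A ↦ CB  (constrained at step 1)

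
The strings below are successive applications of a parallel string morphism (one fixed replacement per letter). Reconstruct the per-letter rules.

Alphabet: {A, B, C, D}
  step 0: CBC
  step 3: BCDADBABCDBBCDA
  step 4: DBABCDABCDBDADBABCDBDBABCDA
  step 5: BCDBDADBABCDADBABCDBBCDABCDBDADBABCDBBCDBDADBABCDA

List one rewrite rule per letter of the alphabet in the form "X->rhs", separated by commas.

A->DA, B->DB, C->A, D->BC

  step 4 ⇒ step 5: DBABCDABCDBDADBABCDBDBABCDA ⇒ BC·DB·DA·DB·A·BC·DA·DB·A·BC·DB·BC·DA·BC·DB·DA·DB·A·BC·DB·BC·DB·DA·DB·A·BC·DA
    A ↦ DA
    B ↦ DB
    C ↦ A
    D ↦ BC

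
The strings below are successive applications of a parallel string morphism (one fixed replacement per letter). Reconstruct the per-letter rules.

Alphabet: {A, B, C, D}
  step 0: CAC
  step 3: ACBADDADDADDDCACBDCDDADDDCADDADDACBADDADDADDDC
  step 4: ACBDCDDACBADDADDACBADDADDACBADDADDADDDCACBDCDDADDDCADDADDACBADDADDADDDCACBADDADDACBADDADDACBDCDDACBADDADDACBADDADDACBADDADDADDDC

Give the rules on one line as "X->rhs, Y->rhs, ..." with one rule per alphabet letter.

A->ACB, B->DD, C->DC, D->ADD

  step 3 ⇒ step 4: ACBADDADDADDDCACBDCDDADDDCADDADDACBADDADDADDDC ⇒ ACB·DC·DD·ACB·ADD·ADD·ACB·ADD·ADD·ACB·ADD·ADD·ADD·DC·ACB·DC·DD·ADD·DC·ADD·ADD·ACB·ADD·ADD·ADD·DC·ACB·ADD·ADD·ACB·ADD·ADD·ACB·DC·DD·ACB·ADD·ADD·ACB·ADD·ADD·ACB·ADD·ADD·ADD·DC
    A ↦ ACB
    B ↦ DD
    C ↦ DC
    D ↦ ADD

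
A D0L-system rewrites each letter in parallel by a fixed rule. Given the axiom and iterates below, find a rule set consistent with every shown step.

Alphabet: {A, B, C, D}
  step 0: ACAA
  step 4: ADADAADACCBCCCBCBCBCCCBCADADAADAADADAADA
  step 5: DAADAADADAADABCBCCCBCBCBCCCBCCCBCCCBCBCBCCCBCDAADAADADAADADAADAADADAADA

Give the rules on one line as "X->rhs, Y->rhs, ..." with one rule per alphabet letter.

  step 4 ⇒ step 5: ADADAADACCBCCCBCBCBCCCBCADADAADAADADAADA ⇒ DA·A·DA·A·DA·DA·A·DA·BC·BC·CC·BC·BC·BC·CC·BC·CC·BC·CC·BC·BC·BC·CC·BC·DA·A·DA·A·DA·DA·A·DA·DA·A·DA·A·DA·DA·A·DA
    A ↦ DA
    B ↦ CC
    C ↦ BC
    D ↦ A

A->DA, B->CC, C->BC, D->A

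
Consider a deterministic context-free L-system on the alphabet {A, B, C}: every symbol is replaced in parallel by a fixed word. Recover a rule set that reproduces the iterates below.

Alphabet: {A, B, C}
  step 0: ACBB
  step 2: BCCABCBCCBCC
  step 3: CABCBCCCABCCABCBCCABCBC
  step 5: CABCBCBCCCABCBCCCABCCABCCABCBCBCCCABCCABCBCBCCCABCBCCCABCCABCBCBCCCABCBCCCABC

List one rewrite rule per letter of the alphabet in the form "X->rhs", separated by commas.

  step 2 ⇒ step 3: BCCABCBCCBCC ⇒ CA·BC·BC·C·CA·BC·CA·BC·BC·CA·BC·BC
    A ↦ C
    B ↦ CA
    C ↦ BC

A->C, B->CA, C->BC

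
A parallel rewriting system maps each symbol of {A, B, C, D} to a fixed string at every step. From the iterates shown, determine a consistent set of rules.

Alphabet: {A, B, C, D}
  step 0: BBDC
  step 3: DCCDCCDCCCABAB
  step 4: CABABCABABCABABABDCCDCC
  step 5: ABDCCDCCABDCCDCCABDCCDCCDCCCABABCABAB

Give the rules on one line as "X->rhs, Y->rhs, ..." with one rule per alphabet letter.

A->DC, B->C, C->AB, D->C

  step 4 ⇒ step 5: CABABCABABCABABABDCCDCC ⇒ AB·DC·C·DC·C·AB·DC·C·DC·C·AB·DC·C·DC·C·DC·C·C·AB·AB·C·AB·AB
    A ↦ DC
    B ↦ C
    C ↦ AB
    D ↦ C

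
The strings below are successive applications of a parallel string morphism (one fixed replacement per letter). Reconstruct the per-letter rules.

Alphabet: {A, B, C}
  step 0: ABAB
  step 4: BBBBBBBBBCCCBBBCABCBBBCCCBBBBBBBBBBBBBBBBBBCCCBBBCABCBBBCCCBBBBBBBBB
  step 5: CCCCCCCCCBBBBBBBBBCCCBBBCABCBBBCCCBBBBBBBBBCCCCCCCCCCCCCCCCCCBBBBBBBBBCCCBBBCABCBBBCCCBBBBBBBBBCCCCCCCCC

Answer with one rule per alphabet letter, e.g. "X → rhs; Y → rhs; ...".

A->CAB, B->C, C->BBB

  step 4 ⇒ step 5: BBBBBBBBBCCCBBBCABCBBBCCCBBBBBBBBBBBBBBBBBBCCCBBBCABCBBBCCCBBBBBBBBB ⇒ C·C·C·C·C·C·C·C·C·BBB·BBB·BBB·C·C·C·BBB·CAB·C·BBB·C·C·C·BBB·BBB·BBB·C·C·C·C·C·C·C·C·C·C·C·C·C·C·C·C·C·C·BBB·BBB·BBB·C·C·C·BBB·CAB·C·BBB·C·C·C·BBB·BBB·BBB·C·C·C·C·C·C·C·C·C
    A ↦ CAB
    B ↦ C
    C ↦ BBB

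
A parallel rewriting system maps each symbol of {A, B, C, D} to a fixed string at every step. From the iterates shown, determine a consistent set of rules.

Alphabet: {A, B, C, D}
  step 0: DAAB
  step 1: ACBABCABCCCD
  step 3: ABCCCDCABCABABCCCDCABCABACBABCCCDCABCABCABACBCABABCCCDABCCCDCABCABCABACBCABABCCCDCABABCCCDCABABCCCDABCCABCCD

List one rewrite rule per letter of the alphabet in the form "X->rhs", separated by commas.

  step 0 ⇒ step 1: DAAB ⇒ ACB·ABC·ABC·CCD
    A ↦ ABC
    B ↦ CCD
    D ↦ ACB
    C ↦ CAB  (constrained at step 1)

A->ABC, B->CCD, C->CAB, D->ACB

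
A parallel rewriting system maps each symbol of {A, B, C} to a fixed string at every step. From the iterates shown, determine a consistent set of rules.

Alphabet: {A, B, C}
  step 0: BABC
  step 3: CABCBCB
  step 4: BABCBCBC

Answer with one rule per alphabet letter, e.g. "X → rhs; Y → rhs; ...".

A->AB, B->C, C->B

  step 3 ⇒ step 4: CABCBCB ⇒ B·AB·C·B·C·B·C
    A ↦ AB
    B ↦ C
    C ↦ B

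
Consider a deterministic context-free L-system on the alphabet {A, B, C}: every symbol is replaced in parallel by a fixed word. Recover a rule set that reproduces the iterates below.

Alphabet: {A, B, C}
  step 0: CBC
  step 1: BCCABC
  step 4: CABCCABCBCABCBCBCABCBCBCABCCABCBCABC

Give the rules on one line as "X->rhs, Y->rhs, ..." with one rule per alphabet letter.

A->B, B->CA, C->BC

  step 0 ⇒ step 1: CBC ⇒ BC·CA·BC
    B ↦ CA
    C ↦ BC
    A ↦ B  (constrained at step 1)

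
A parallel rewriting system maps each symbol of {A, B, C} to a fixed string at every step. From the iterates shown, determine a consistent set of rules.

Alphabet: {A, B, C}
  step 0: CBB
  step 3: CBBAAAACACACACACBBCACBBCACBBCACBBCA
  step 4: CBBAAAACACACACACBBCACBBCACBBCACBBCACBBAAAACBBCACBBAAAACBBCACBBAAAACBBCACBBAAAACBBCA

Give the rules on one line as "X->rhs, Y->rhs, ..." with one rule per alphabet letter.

  step 3 ⇒ step 4: CBBAAAACACACACACBBCACBBCACBBCACBBCA ⇒ CBB·AA·AA·CA·CA·CA·CA·CBB·CA·CBB·CA·CBB·CA·CBB·CA·CBB·AA·AA·CBB·CA·CBB·AA·AA·CBB·CA·CBB·AA·AA·CBB·CA·CBB·AA·AA·CBB·CA
    A ↦ CA
    B ↦ AA
    C ↦ CBB

A->CA, B->AA, C->CBB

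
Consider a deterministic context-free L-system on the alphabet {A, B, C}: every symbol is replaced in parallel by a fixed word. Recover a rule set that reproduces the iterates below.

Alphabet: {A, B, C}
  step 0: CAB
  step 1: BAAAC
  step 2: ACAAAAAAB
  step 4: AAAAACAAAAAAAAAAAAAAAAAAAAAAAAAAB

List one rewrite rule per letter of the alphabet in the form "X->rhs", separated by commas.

A->AA, B->AC, C->B

  step 1 ⇒ step 2: BAAAC ⇒ AC·AA·AA·AA·B
    A ↦ AA
    B ↦ AC
    C ↦ B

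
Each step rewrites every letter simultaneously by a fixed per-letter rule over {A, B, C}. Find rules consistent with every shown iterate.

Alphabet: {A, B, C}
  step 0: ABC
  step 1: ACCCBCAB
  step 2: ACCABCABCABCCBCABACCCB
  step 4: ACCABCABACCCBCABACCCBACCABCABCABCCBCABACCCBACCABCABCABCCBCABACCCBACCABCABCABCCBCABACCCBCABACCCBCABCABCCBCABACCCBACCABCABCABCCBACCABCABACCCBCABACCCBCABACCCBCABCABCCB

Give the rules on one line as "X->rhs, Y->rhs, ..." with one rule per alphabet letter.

A->AC, B->CCB, C->CAB

  step 1 ⇒ step 2: ACCCBCAB ⇒ AC·CAB·CAB·CAB·CCB·CAB·AC·CCB
    A ↦ AC
    B ↦ CCB
    C ↦ CAB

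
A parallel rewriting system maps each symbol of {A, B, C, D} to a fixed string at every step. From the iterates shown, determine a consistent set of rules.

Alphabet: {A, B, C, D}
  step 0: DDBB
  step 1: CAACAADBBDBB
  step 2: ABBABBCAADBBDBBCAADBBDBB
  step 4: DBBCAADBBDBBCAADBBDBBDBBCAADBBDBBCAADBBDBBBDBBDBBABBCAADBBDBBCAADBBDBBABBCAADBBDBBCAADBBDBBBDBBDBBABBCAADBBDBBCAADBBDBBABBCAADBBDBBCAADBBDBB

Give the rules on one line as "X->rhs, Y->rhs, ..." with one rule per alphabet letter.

A->B, B->DBB, C->A, D->CAA

  step 1 ⇒ step 2: CAACAADBBDBB ⇒ A·B·B·A·B·B·CAA·DBB·DBB·CAA·DBB·DBB
    A ↦ B
    B ↦ DBB
    C ↦ A
    D ↦ CAA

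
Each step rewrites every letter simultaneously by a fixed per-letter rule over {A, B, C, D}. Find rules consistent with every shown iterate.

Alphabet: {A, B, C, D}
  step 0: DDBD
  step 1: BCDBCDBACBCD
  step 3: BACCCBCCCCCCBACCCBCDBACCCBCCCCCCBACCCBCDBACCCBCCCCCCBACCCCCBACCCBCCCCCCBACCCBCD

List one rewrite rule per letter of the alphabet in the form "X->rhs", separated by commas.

  step 0 ⇒ step 1: DDBD ⇒ BCD·BCD·BAC·BCD
    B ↦ BAC
    D ↦ BCD
    A ↦ CCB  (constrained at step 1)
    C ↦ CC  (constrained at step 1)

A->CCB, B->BAC, C->CC, D->BCD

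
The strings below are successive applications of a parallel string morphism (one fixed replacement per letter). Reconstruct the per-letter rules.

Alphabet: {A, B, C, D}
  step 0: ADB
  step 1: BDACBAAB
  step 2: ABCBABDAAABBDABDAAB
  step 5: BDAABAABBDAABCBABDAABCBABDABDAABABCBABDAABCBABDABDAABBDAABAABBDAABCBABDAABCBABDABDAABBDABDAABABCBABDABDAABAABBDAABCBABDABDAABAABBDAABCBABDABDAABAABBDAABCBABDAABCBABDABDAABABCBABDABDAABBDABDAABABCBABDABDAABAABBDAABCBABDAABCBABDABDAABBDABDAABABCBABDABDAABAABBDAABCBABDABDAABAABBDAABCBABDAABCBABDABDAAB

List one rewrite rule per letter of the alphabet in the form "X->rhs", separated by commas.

  step 1 ⇒ step 2: BDACBAAB ⇒ AB·CBA·BDA·A·AB·BDA·BDA·AB
    A ↦ BDA
    B ↦ AB
    C ↦ A
    D ↦ CBA

A->BDA, B->AB, C->A, D->CBA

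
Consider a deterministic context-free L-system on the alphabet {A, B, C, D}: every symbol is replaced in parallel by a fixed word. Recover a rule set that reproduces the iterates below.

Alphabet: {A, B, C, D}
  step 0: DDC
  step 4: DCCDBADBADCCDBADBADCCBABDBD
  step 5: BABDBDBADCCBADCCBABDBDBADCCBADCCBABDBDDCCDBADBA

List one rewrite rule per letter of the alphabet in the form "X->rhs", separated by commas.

  step 4 ⇒ step 5: DCCDBADBADCCDBADBADCCBABDBD ⇒ BA·BD·BD·BA·D·CC·BA·D·CC·BA·BD·BD·BA·D·CC·BA·D·CC·BA·BD·BD·D·CC·D·BA·D·BA
    A ↦ CC
    B ↦ D
    C ↦ BD
    D ↦ BA

A->CC, B->D, C->BD, D->BA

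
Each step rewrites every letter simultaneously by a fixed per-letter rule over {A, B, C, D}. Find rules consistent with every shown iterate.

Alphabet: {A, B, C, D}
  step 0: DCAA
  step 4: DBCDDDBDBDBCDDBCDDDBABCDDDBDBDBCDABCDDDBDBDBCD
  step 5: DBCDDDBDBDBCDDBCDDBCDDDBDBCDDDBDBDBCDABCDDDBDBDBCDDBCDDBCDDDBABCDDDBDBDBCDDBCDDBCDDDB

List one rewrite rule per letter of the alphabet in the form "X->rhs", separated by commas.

A->AB, B->CD, C->D, D->DB

  step 4 ⇒ step 5: DBCDDDBDBDBCDDBCDDDBABCDDDBDBDBCDABCDDDBDBDBCD ⇒ DB·CD·D·DB·DB·DB·CD·DB·CD·DB·CD·D·DB·DB·CD·D·DB·DB·DB·CD·AB·CD·D·DB·DB·DB·CD·DB·CD·DB·CD·D·DB·AB·CD·D·DB·DB·DB·CD·DB·CD·DB·CD·D·DB
    A ↦ AB
    B ↦ CD
    C ↦ D
    D ↦ DB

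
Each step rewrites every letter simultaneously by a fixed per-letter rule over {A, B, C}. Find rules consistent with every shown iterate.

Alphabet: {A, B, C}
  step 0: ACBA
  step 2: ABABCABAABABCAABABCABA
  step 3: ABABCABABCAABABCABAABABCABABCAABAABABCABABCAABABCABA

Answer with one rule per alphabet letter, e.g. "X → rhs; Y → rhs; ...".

A->ABA, B->BC, C->A

  step 2 ⇒ step 3: ABABCABAABABCAABABCABA ⇒ ABA·BC·ABA·BC·A·ABA·BC·ABA·ABA·BC·ABA·BC·A·ABA·ABA·BC·ABA·BC·A·ABA·BC·ABA
    A ↦ ABA
    B ↦ BC
    C ↦ A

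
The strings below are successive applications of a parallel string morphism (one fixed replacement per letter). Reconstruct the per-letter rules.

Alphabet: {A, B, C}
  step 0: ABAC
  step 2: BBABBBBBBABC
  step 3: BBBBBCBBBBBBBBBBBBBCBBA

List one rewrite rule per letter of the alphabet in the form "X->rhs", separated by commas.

  step 2 ⇒ step 3: BBABBBBBBABC ⇒ BB·BB·BC·BB·BB·BB·BB·BB·BB·BC·BB·A
    A ↦ BC
    B ↦ BB
    C ↦ A

A->BC, B->BB, C->A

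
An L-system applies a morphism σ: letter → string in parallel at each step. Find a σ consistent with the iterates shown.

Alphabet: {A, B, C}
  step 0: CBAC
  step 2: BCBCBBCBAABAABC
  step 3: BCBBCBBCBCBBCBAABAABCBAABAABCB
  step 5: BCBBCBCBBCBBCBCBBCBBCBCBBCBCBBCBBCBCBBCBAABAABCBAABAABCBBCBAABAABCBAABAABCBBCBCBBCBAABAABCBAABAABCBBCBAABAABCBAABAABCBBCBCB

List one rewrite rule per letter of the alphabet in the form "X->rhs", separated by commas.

  step 2 ⇒ step 3: BCBCBBCBAABAABC ⇒ BC·B·BC·B·BC·BC·B·BC·BAA·BAA·BC·BAA·BAA·BC·B
    A ↦ BAA
    B ↦ BC
    C ↦ B

A->BAA, B->BC, C->B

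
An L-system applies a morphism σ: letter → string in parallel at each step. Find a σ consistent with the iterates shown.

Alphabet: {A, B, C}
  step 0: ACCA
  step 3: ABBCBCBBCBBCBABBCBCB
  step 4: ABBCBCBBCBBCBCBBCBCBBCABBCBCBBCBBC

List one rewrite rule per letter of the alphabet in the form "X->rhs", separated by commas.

A->AB, B->BC, C->B

  step 3 ⇒ step 4: ABBCBCBBCBBCBABBCBCB ⇒ AB·BC·BC·B·BC·B·BC·BC·B·BC·BC·B·BC·AB·BC·BC·B·BC·B·BC
    A ↦ AB
    B ↦ BC
    C ↦ B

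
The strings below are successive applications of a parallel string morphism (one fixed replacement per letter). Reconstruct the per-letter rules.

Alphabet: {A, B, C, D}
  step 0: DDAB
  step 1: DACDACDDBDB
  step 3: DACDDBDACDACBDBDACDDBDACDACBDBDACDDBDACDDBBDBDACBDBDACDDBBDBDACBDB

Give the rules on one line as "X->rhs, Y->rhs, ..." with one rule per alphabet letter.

  step 0 ⇒ step 1: DDAB ⇒ DAC·DAC·DD·BDB
    A ↦ DD
    B ↦ BDB
    D ↦ DAC
    C ↦ B  (constrained at step 1)

A->DD, B->BDB, C->B, D->DAC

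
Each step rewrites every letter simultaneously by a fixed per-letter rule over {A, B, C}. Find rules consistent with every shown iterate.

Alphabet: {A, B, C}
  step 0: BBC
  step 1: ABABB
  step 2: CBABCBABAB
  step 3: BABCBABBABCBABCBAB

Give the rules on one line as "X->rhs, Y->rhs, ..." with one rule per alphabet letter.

A->CB, B->AB, C->B

  step 2 ⇒ step 3: CBABCBABAB ⇒ B·AB·CB·AB·B·AB·CB·AB·CB·AB
    A ↦ CB
    B ↦ AB
    C ↦ B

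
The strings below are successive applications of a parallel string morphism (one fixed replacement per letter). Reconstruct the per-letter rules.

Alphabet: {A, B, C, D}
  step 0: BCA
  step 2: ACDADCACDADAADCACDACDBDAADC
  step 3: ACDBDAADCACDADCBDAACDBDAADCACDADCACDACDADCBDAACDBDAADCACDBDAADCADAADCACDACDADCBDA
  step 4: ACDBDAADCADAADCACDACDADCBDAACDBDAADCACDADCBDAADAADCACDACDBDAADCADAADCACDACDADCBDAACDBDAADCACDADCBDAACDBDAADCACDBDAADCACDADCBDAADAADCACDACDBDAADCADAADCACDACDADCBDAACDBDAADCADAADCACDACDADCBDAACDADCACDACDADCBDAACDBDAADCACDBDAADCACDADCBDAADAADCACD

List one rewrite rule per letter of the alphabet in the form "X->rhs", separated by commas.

A->ACD, B->ADA, C->BDA, D->ADC

  step 3 ⇒ step 4: ACDBDAADCACDADCBDAACDBDAADCACDADCACDACDADCBDAACDBDAADCACDBDAADCADAADCACDACDADCBDA ⇒ ACD·BDA·ADC·ADA·ADC·ACD·ACD·ADC·BDA·ACD·BDA·ADC·ACD·ADC·BDA·ADA·ADC·ACD·ACD·BDA·ADC·ADA·ADC·ACD·ACD·ADC·BDA·ACD·BDA·ADC·ACD·ADC·BDA·ACD·BDA·ADC·ACD·BDA·ADC·ACD·ADC·BDA·ADA·ADC·ACD·ACD·BDA·ADC·ADA·ADC·ACD·ACD·ADC·BDA·ACD·BDA·ADC·ADA·ADC·ACD·ACD·ADC·BDA·ACD·ADC·ACD·ACD·ADC·BDA·ACD·BDA·ADC·ACD·BDA·ADC·ACD·ADC·BDA·ADA·ADC·ACD
    A ↦ ACD
    B ↦ ADA
    C ↦ BDA
    D ↦ ADC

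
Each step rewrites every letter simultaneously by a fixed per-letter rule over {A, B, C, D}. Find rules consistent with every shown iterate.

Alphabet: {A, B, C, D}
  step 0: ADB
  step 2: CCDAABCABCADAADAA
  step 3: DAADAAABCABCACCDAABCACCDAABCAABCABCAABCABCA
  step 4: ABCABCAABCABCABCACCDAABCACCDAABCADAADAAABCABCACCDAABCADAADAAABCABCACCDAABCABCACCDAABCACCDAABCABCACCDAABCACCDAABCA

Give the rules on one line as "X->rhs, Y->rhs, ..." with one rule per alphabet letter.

  step 3 ⇒ step 4: DAADAAABCABCACCDAABCACCDAABCAABCABCAABCABCA ⇒ A·BCA·BCA·A·BCA·BCA·BCA·CC·DAA·BCA·CC·DAA·BCA·DAA·DAA·A·BCA·BCA·CC·DAA·BCA·DAA·DAA·A·BCA·BCA·CC·DAA·BCA·BCA·CC·DAA·BCA·CC·DAA·BCA·BCA·CC·DAA·BCA·CC·DAA·BCA
    A ↦ BCA
    B ↦ CC
    C ↦ DAA
    D ↦ A

A->BCA, B->CC, C->DAA, D->A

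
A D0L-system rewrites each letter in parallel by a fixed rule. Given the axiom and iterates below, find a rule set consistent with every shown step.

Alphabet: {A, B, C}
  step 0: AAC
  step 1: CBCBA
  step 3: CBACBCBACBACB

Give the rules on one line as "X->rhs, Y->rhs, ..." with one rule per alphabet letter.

A->CB, B->CB, C->A

  step 0 ⇒ step 1: AAC ⇒ CB·CB·A
    A ↦ CB
    C ↦ A
    B ↦ CB  (constrained at step 1)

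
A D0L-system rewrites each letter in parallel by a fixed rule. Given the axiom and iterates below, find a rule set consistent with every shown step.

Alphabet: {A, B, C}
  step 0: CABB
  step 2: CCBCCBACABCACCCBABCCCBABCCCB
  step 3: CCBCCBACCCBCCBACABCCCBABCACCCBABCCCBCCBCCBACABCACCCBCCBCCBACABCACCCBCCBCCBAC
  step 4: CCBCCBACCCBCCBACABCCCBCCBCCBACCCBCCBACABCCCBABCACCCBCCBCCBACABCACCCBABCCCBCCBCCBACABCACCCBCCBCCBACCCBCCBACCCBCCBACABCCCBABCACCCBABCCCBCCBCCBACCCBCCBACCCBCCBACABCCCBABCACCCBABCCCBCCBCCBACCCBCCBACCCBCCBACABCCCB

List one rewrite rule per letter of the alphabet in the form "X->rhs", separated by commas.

A->ABC, B->AC, C->CCB

  step 3 ⇒ step 4: CCBCCBACCCBCCBACABCCCBABCACCCBABCCCBCCBCCBACABCACCCBCCBCCBACABCACCCBCCBCCBAC ⇒ CCB·CCB·AC·CCB·CCB·AC·ABC·CCB·CCB·CCB·AC·CCB·CCB·AC·ABC·CCB·ABC·AC·CCB·CCB·CCB·AC·ABC·AC·CCB·ABC·CCB·CCB·CCB·AC·ABC·AC·CCB·CCB·CCB·AC·CCB·CCB·AC·CCB·CCB·AC·ABC·CCB·ABC·AC·CCB·ABC·CCB·CCB·CCB·AC·CCB·CCB·AC·CCB·CCB·AC·ABC·CCB·ABC·AC·CCB·ABC·CCB·CCB·CCB·AC·CCB·CCB·AC·CCB·CCB·AC·ABC·CCB
    A ↦ ABC
    B ↦ AC
    C ↦ CCB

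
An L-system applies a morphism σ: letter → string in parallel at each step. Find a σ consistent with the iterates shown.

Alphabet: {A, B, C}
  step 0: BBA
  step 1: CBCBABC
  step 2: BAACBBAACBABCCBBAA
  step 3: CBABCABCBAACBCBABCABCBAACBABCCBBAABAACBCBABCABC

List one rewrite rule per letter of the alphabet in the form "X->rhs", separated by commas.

  step 2 ⇒ step 3: BAACBBAACBABCCBBAA ⇒ CB·ABC·ABC·BAA·CB·CB·ABC·ABC·BAA·CB·ABC·CB·BAA·BAA·CB·CB·ABC·ABC
    A ↦ ABC
    B ↦ CB
    C ↦ BAA

A->ABC, B->CB, C->BAA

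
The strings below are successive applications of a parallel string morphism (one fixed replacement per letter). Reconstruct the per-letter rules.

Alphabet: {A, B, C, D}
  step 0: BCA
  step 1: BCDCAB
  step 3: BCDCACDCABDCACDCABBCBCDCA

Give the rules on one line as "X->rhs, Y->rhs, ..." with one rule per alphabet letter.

  step 0 ⇒ step 1: BCA ⇒ BC·DCA·B
    A ↦ B
    B ↦ BC
    C ↦ DCA
    D ↦ C  (constrained at step 1)

A->B, B->BC, C->DCA, D->C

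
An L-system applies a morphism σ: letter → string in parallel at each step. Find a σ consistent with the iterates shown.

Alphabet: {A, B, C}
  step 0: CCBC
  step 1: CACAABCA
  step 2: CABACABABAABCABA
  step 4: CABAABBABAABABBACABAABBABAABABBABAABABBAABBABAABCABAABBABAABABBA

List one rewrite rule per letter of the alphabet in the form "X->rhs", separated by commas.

A->BA, B->AB, C->CA

  step 1 ⇒ step 2: CACAABCA ⇒ CA·BA·CA·BA·BA·AB·CA·BA
    A ↦ BA
    B ↦ AB
    C ↦ CA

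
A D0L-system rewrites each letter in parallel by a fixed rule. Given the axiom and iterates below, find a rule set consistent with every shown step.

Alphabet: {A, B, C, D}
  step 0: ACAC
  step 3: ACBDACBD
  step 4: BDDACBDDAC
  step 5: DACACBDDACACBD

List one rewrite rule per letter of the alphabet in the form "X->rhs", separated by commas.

  step 4 ⇒ step 5: BDDACBDDAC ⇒ D·AC·AC·B·D·D·AC·AC·B·D
    A ↦ B
    B ↦ D
    C ↦ D
    D ↦ AC

A->B, B->D, C->D, D->AC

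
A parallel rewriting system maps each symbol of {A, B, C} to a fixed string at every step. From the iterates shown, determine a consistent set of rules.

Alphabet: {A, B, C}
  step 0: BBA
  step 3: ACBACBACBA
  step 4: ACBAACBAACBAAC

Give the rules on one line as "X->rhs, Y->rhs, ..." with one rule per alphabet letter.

A->AC, B->A, C->B

  step 3 ⇒ step 4: ACBACBACBA ⇒ AC·B·A·AC·B·A·AC·B·A·AC
    A ↦ AC
    B ↦ A
    C ↦ B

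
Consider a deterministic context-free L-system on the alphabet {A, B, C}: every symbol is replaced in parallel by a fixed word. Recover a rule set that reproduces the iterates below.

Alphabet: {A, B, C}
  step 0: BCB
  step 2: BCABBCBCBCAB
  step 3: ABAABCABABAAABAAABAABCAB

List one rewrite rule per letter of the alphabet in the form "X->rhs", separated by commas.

A->BC, B->AB, C->AA

  step 2 ⇒ step 3: BCABBCBCBCAB ⇒ AB·AA·BC·AB·AB·AA·AB·AA·AB·AA·BC·AB
    A ↦ BC
    B ↦ AB
    C ↦ AA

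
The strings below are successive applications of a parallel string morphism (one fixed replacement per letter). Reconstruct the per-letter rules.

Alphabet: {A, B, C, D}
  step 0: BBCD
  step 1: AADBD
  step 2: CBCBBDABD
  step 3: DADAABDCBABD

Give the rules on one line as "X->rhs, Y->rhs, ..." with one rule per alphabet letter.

A->CB, B->A, C->D, D->BD

  step 2 ⇒ step 3: CBCBBDABD ⇒ D·A·D·A·A·BD·CB·A·BD
    A ↦ CB
    B ↦ A
    C ↦ D
    D ↦ BD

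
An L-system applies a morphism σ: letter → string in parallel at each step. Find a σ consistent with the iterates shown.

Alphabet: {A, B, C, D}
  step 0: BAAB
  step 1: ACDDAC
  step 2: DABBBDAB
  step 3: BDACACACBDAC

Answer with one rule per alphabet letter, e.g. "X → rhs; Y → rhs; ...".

  step 2 ⇒ step 3: DABBBDAB ⇒ B·D·AC·AC·AC·B·D·AC
    A ↦ D
    B ↦ AC
    D ↦ B
  step 1 ⇒ step 2: ACDDAC ⇒ D·AB·B·B·D·AB
    C ↦ AB

A->D, B->AC, C->AB, D->B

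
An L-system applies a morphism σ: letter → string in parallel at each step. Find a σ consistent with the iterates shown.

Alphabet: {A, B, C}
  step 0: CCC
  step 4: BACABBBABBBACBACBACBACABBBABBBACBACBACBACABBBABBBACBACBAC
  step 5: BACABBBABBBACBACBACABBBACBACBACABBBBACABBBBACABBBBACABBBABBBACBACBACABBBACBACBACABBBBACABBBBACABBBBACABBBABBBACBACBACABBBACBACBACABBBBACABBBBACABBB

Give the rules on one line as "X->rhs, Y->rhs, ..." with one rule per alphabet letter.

A->ABB, B->BAC, C->B

  step 4 ⇒ step 5: BACABBBABBBACBACBACBACABBBABBBACBACBACBACABBBABBBACBACBAC ⇒ BAC·ABB·B·ABB·BAC·BAC·BAC·ABB·BAC·BAC·BAC·ABB·B·BAC·ABB·B·BAC·ABB·B·BAC·ABB·B·ABB·BAC·BAC·BAC·ABB·BAC·BAC·BAC·ABB·B·BAC·ABB·B·BAC·ABB·B·BAC·ABB·B·ABB·BAC·BAC·BAC·ABB·BAC·BAC·BAC·ABB·B·BAC·ABB·B·BAC·ABB·B
    A ↦ ABB
    B ↦ BAC
    C ↦ B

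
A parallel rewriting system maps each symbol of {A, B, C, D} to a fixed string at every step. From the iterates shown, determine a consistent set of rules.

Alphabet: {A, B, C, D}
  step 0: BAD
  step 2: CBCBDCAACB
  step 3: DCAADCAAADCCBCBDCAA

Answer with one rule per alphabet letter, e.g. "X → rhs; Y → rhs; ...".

A->CB, B->AA, C->DC, D->A

  step 2 ⇒ step 3: CBCBDCAACB ⇒ DC·AA·DC·AA·A·DC·CB·CB·DC·AA
    A ↦ CB
    B ↦ AA
    C ↦ DC
    D ↦ A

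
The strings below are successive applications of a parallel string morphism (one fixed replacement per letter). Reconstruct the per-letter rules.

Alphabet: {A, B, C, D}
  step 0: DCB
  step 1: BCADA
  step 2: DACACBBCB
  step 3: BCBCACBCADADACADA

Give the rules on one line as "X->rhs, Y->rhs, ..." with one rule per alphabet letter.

  step 2 ⇒ step 3: DACACBBCB ⇒ B·CB·CA·CB·CA·DA·DA·CA·DA
    A ↦ CB
    B ↦ DA
    C ↦ CA
    D ↦ B

A->CB, B->DA, C->CA, D->B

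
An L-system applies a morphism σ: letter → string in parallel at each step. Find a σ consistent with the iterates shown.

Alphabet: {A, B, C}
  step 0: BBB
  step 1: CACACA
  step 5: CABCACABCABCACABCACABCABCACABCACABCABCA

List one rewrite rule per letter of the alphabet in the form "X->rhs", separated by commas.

  step 0 ⇒ step 1: BBB ⇒ CA·CA·CA
    B ↦ CA
    A ↦ B  (constrained at step 1)
    C ↦ CA  (constrained at step 1)

A->B, B->CA, C->CA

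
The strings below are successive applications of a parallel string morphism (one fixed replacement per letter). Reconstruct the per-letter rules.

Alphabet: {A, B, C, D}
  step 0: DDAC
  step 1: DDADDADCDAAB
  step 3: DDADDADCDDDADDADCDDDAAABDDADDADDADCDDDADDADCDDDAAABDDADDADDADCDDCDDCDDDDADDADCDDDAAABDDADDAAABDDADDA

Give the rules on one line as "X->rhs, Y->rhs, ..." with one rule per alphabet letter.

A->DCD, B->D, C->AAB, D->DDA

  step 0 ⇒ step 1: DDAC ⇒ DDA·DDA·DCD·AAB
    A ↦ DCD
    C ↦ AAB
    D ↦ DDA
    B ↦ D  (constrained at step 1)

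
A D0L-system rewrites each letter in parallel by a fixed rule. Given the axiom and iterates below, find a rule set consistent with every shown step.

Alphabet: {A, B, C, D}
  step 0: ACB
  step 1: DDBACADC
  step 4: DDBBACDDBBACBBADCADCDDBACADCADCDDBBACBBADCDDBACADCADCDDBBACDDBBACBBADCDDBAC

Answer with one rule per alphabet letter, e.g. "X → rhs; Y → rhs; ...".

  step 0 ⇒ step 1: ACB ⇒ DD·BAC·ADC
    A ↦ DD
    B ↦ ADC
    C ↦ BAC
    D ↦ B  (constrained at step 1)

A->DD, B->ADC, C->BAC, D->B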